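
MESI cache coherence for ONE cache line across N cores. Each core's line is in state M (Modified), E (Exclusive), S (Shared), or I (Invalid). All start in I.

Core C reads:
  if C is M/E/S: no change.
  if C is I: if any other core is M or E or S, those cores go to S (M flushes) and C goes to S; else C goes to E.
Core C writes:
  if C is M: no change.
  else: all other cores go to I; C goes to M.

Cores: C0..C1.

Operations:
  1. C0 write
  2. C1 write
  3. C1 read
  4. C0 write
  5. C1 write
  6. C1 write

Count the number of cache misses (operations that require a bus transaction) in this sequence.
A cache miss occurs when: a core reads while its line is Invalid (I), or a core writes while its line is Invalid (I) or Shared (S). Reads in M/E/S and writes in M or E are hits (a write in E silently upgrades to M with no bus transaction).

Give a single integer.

Answer: 4

Derivation:
Op 1: C0 write [C0 write: invalidate none -> C0=M] -> [M,I] [MISS #1: write from I]
Op 2: C1 write [C1 write: invalidate ['C0=M'] -> C1=M] -> [I,M] [MISS #2: write from I]
Op 3: C1 read [C1 read: already in M, no change] -> [I,M] [hit: read from M]
Op 4: C0 write [C0 write: invalidate ['C1=M'] -> C0=M] -> [M,I] [MISS #3: write from I]
Op 5: C1 write [C1 write: invalidate ['C0=M'] -> C1=M] -> [I,M] [MISS #4: write from I]
Op 6: C1 write [C1 write: already M (modified), no change] -> [I,M] [hit: write from M]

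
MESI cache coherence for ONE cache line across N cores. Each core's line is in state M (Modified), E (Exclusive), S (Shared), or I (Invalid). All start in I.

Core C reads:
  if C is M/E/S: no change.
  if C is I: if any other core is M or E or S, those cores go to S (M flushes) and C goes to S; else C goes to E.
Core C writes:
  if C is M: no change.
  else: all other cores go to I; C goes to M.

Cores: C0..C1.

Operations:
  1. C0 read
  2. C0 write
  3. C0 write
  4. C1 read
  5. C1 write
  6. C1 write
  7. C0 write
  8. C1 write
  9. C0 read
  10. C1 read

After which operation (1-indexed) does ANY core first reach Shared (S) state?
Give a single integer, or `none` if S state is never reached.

Op 1: C0 read [C0 read from I: no other sharers -> C0=E (exclusive)] -> [E,I]
Op 2: C0 write [C0 write: invalidate none -> C0=M] -> [M,I]
Op 3: C0 write [C0 write: already M (modified), no change] -> [M,I]
Op 4: C1 read [C1 read from I: others=['C0=M'] -> C1=S, others downsized to S] -> [S,S]
  -> First S state at op 4; remaining ops need not be traced.

Answer: 4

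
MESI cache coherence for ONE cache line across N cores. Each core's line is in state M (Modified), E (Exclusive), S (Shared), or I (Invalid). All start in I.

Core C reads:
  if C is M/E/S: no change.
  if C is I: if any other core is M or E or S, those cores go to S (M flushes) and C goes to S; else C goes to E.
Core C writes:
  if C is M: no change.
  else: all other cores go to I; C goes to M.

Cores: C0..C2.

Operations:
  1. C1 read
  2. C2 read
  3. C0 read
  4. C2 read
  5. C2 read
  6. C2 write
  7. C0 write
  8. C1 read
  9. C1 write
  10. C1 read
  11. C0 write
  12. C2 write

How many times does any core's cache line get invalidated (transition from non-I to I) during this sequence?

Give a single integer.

Answer: 6

Derivation:
Op 1: C1 read [C1 read from I: no other sharers -> C1=E (exclusive)] -> [I,E,I] (invalidations this op: 0; running total: 0)
Op 2: C2 read [C2 read from I: others=['C1=E'] -> C2=S, others downsized to S] -> [I,S,S] (invalidations this op: 0; running total: 0)
Op 3: C0 read [C0 read from I: others=['C1=S', 'C2=S'] -> C0=S, others downsized to S] -> [S,S,S] (invalidations this op: 0; running total: 0)
Op 4: C2 read [C2 read: already in S, no change] -> [S,S,S] (invalidations this op: 0; running total: 0)
Op 5: C2 read [C2 read: already in S, no change] -> [S,S,S] (invalidations this op: 0; running total: 0)
Op 6: C2 write [C2 write: invalidate ['C0=S', 'C1=S'] -> C2=M] -> [I,I,M] (invalidations this op: 2; running total: 2)
Op 7: C0 write [C0 write: invalidate ['C2=M'] -> C0=M] -> [M,I,I] (invalidations this op: 1; running total: 3)
Op 8: C1 read [C1 read from I: others=['C0=M'] -> C1=S, others downsized to S] -> [S,S,I] (invalidations this op: 0; running total: 3)
Op 9: C1 write [C1 write: invalidate ['C0=S'] -> C1=M] -> [I,M,I] (invalidations this op: 1; running total: 4)
Op 10: C1 read [C1 read: already in M, no change] -> [I,M,I] (invalidations this op: 0; running total: 4)
Op 11: C0 write [C0 write: invalidate ['C1=M'] -> C0=M] -> [M,I,I] (invalidations this op: 1; running total: 5)
Op 12: C2 write [C2 write: invalidate ['C0=M'] -> C2=M] -> [I,I,M] (invalidations this op: 1; running total: 6)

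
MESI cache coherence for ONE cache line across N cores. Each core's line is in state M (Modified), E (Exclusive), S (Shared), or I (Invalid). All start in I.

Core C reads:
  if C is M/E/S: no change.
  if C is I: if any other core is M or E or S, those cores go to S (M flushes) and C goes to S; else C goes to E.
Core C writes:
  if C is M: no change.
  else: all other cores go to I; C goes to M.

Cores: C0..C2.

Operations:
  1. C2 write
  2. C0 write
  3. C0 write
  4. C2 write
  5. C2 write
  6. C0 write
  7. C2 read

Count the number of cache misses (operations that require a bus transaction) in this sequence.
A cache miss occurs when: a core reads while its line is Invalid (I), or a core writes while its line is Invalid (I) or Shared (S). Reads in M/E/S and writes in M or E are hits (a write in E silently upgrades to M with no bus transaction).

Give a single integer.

Op 1: C2 write [C2 write: invalidate none -> C2=M] -> [I,I,M] [MISS #1: write from I]
Op 2: C0 write [C0 write: invalidate ['C2=M'] -> C0=M] -> [M,I,I] [MISS #2: write from I]
Op 3: C0 write [C0 write: already M (modified), no change] -> [M,I,I] [hit: write from M]
Op 4: C2 write [C2 write: invalidate ['C0=M'] -> C2=M] -> [I,I,M] [MISS #3: write from I]
Op 5: C2 write [C2 write: already M (modified), no change] -> [I,I,M] [hit: write from M]
Op 6: C0 write [C0 write: invalidate ['C2=M'] -> C0=M] -> [M,I,I] [MISS #4: write from I]
Op 7: C2 read [C2 read from I: others=['C0=M'] -> C2=S, others downsized to S] -> [S,I,S] [MISS #5: read from I]

Answer: 5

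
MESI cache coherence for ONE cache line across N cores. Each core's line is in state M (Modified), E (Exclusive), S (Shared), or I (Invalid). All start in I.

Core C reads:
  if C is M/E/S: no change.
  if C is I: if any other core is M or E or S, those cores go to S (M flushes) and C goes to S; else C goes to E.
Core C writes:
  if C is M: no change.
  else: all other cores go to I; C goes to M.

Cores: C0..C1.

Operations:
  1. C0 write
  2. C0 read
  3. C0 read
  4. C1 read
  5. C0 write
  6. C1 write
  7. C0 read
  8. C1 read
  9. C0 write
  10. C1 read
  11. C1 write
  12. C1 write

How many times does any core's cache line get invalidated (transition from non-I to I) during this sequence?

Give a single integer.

Answer: 4

Derivation:
Op 1: C0 write [C0 write: invalidate none -> C0=M] -> [M,I] (invalidations this op: 0; running total: 0)
Op 2: C0 read [C0 read: already in M, no change] -> [M,I] (invalidations this op: 0; running total: 0)
Op 3: C0 read [C0 read: already in M, no change] -> [M,I] (invalidations this op: 0; running total: 0)
Op 4: C1 read [C1 read from I: others=['C0=M'] -> C1=S, others downsized to S] -> [S,S] (invalidations this op: 0; running total: 0)
Op 5: C0 write [C0 write: invalidate ['C1=S'] -> C0=M] -> [M,I] (invalidations this op: 1; running total: 1)
Op 6: C1 write [C1 write: invalidate ['C0=M'] -> C1=M] -> [I,M] (invalidations this op: 1; running total: 2)
Op 7: C0 read [C0 read from I: others=['C1=M'] -> C0=S, others downsized to S] -> [S,S] (invalidations this op: 0; running total: 2)
Op 8: C1 read [C1 read: already in S, no change] -> [S,S] (invalidations this op: 0; running total: 2)
Op 9: C0 write [C0 write: invalidate ['C1=S'] -> C0=M] -> [M,I] (invalidations this op: 1; running total: 3)
Op 10: C1 read [C1 read from I: others=['C0=M'] -> C1=S, others downsized to S] -> [S,S] (invalidations this op: 0; running total: 3)
Op 11: C1 write [C1 write: invalidate ['C0=S'] -> C1=M] -> [I,M] (invalidations this op: 1; running total: 4)
Op 12: C1 write [C1 write: already M (modified), no change] -> [I,M] (invalidations this op: 0; running total: 4)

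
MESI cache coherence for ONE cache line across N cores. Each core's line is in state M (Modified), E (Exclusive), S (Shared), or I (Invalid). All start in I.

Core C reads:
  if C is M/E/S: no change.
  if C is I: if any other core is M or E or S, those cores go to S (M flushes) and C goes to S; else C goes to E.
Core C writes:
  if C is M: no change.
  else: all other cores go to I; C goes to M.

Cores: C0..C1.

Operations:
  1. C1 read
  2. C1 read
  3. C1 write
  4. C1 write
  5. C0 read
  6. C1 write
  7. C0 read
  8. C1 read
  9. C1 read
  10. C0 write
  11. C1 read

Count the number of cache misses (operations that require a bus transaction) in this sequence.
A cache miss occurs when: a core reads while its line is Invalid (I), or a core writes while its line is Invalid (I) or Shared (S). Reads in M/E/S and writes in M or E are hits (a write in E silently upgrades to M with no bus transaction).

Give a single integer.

Answer: 6

Derivation:
Op 1: C1 read [C1 read from I: no other sharers -> C1=E (exclusive)] -> [I,E] [MISS #1: read from I]
Op 2: C1 read [C1 read: already in E, no change] -> [I,E] [hit: read from E]
Op 3: C1 write [C1 write: invalidate none -> C1=M] -> [I,M] [hit: write from E is a silent E->M upgrade, no bus transaction]
Op 4: C1 write [C1 write: already M (modified), no change] -> [I,M] [hit: write from M]
Op 5: C0 read [C0 read from I: others=['C1=M'] -> C0=S, others downsized to S] -> [S,S] [MISS #2: read from I]
Op 6: C1 write [C1 write: invalidate ['C0=S'] -> C1=M] -> [I,M] [MISS #3: write from S]
Op 7: C0 read [C0 read from I: others=['C1=M'] -> C0=S, others downsized to S] -> [S,S] [MISS #4: read from I]
Op 8: C1 read [C1 read: already in S, no change] -> [S,S] [hit: read from S]
Op 9: C1 read [C1 read: already in S, no change] -> [S,S] [hit: read from S]
Op 10: C0 write [C0 write: invalidate ['C1=S'] -> C0=M] -> [M,I] [MISS #5: write from S]
Op 11: C1 read [C1 read from I: others=['C0=M'] -> C1=S, others downsized to S] -> [S,S] [MISS #6: read from I]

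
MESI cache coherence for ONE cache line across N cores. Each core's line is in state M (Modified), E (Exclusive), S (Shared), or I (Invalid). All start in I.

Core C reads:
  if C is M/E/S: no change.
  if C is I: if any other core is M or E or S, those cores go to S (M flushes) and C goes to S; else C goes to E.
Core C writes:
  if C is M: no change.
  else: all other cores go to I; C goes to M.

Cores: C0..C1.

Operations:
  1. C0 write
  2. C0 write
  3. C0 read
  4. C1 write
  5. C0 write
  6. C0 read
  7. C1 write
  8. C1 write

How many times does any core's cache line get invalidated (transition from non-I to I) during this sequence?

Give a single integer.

Op 1: C0 write [C0 write: invalidate none -> C0=M] -> [M,I] (invalidations this op: 0; running total: 0)
Op 2: C0 write [C0 write: already M (modified), no change] -> [M,I] (invalidations this op: 0; running total: 0)
Op 3: C0 read [C0 read: already in M, no change] -> [M,I] (invalidations this op: 0; running total: 0)
Op 4: C1 write [C1 write: invalidate ['C0=M'] -> C1=M] -> [I,M] (invalidations this op: 1; running total: 1)
Op 5: C0 write [C0 write: invalidate ['C1=M'] -> C0=M] -> [M,I] (invalidations this op: 1; running total: 2)
Op 6: C0 read [C0 read: already in M, no change] -> [M,I] (invalidations this op: 0; running total: 2)
Op 7: C1 write [C1 write: invalidate ['C0=M'] -> C1=M] -> [I,M] (invalidations this op: 1; running total: 3)
Op 8: C1 write [C1 write: already M (modified), no change] -> [I,M] (invalidations this op: 0; running total: 3)

Answer: 3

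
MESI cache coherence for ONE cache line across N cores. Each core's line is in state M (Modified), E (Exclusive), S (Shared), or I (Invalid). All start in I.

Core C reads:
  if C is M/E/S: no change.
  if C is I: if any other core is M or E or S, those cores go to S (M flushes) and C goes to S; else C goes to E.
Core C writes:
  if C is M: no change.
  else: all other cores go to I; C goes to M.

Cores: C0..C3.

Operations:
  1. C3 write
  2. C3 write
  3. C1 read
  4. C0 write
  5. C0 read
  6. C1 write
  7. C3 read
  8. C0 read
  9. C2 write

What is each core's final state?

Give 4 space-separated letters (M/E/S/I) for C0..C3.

Op 1: C3 write [C3 write: invalidate none -> C3=M] -> [I,I,I,M]
Op 2: C3 write [C3 write: already M (modified), no change] -> [I,I,I,M]
Op 3: C1 read [C1 read from I: others=['C3=M'] -> C1=S, others downsized to S] -> [I,S,I,S]
Op 4: C0 write [C0 write: invalidate ['C1=S', 'C3=S'] -> C0=M] -> [M,I,I,I]
Op 5: C0 read [C0 read: already in M, no change] -> [M,I,I,I]
Op 6: C1 write [C1 write: invalidate ['C0=M'] -> C1=M] -> [I,M,I,I]
Op 7: C3 read [C3 read from I: others=['C1=M'] -> C3=S, others downsized to S] -> [I,S,I,S]
Op 8: C0 read [C0 read from I: others=['C1=S', 'C3=S'] -> C0=S, others downsized to S] -> [S,S,I,S]
Op 9: C2 write [C2 write: invalidate ['C0=S', 'C1=S', 'C3=S'] -> C2=M] -> [I,I,M,I]

Answer: I I M I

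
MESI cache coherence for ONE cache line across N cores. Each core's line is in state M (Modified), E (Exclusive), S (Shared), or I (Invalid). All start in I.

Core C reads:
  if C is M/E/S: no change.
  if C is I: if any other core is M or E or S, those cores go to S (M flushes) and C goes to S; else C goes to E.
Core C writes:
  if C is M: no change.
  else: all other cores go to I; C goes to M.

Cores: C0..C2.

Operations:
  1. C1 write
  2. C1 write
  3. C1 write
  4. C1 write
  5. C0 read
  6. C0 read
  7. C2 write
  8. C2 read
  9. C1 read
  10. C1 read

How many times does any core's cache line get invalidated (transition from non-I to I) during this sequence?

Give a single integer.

Op 1: C1 write [C1 write: invalidate none -> C1=M] -> [I,M,I] (invalidations this op: 0; running total: 0)
Op 2: C1 write [C1 write: already M (modified), no change] -> [I,M,I] (invalidations this op: 0; running total: 0)
Op 3: C1 write [C1 write: already M (modified), no change] -> [I,M,I] (invalidations this op: 0; running total: 0)
Op 4: C1 write [C1 write: already M (modified), no change] -> [I,M,I] (invalidations this op: 0; running total: 0)
Op 5: C0 read [C0 read from I: others=['C1=M'] -> C0=S, others downsized to S] -> [S,S,I] (invalidations this op: 0; running total: 0)
Op 6: C0 read [C0 read: already in S, no change] -> [S,S,I] (invalidations this op: 0; running total: 0)
Op 7: C2 write [C2 write: invalidate ['C0=S', 'C1=S'] -> C2=M] -> [I,I,M] (invalidations this op: 2; running total: 2)
Op 8: C2 read [C2 read: already in M, no change] -> [I,I,M] (invalidations this op: 0; running total: 2)
Op 9: C1 read [C1 read from I: others=['C2=M'] -> C1=S, others downsized to S] -> [I,S,S] (invalidations this op: 0; running total: 2)
Op 10: C1 read [C1 read: already in S, no change] -> [I,S,S] (invalidations this op: 0; running total: 2)

Answer: 2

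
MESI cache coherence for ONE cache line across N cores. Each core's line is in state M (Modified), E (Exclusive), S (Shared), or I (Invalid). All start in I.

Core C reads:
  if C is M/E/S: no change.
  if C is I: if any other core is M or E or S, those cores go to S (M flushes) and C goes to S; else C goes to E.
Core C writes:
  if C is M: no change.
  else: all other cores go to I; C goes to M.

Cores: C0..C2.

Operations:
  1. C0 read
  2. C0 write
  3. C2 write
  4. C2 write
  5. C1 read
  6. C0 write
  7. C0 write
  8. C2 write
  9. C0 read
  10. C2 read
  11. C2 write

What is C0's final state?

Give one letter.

Op 1: C0 read [C0 read from I: no other sharers -> C0=E (exclusive)] -> [E,I,I]
Op 2: C0 write [C0 write: invalidate none -> C0=M] -> [M,I,I]
Op 3: C2 write [C2 write: invalidate ['C0=M'] -> C2=M] -> [I,I,M]
Op 4: C2 write [C2 write: already M (modified), no change] -> [I,I,M]
Op 5: C1 read [C1 read from I: others=['C2=M'] -> C1=S, others downsized to S] -> [I,S,S]
Op 6: C0 write [C0 write: invalidate ['C1=S', 'C2=S'] -> C0=M] -> [M,I,I]
Op 7: C0 write [C0 write: already M (modified), no change] -> [M,I,I]
Op 8: C2 write [C2 write: invalidate ['C0=M'] -> C2=M] -> [I,I,M]
Op 9: C0 read [C0 read from I: others=['C2=M'] -> C0=S, others downsized to S] -> [S,I,S]
Op 10: C2 read [C2 read: already in S, no change] -> [S,I,S]
Op 11: C2 write [C2 write: invalidate ['C0=S'] -> C2=M] -> [I,I,M]

Answer: I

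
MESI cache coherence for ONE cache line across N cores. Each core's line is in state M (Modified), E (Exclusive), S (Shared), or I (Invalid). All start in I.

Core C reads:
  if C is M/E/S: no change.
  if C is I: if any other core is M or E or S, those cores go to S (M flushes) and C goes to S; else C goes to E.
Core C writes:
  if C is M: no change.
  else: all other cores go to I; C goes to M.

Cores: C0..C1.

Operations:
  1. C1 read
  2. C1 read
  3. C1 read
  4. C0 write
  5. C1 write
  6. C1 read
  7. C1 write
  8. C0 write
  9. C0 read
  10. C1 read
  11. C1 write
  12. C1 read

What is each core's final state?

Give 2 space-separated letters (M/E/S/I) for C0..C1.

Op 1: C1 read [C1 read from I: no other sharers -> C1=E (exclusive)] -> [I,E]
Op 2: C1 read [C1 read: already in E, no change] -> [I,E]
Op 3: C1 read [C1 read: already in E, no change] -> [I,E]
Op 4: C0 write [C0 write: invalidate ['C1=E'] -> C0=M] -> [M,I]
Op 5: C1 write [C1 write: invalidate ['C0=M'] -> C1=M] -> [I,M]
Op 6: C1 read [C1 read: already in M, no change] -> [I,M]
Op 7: C1 write [C1 write: already M (modified), no change] -> [I,M]
Op 8: C0 write [C0 write: invalidate ['C1=M'] -> C0=M] -> [M,I]
Op 9: C0 read [C0 read: already in M, no change] -> [M,I]
Op 10: C1 read [C1 read from I: others=['C0=M'] -> C1=S, others downsized to S] -> [S,S]
Op 11: C1 write [C1 write: invalidate ['C0=S'] -> C1=M] -> [I,M]
Op 12: C1 read [C1 read: already in M, no change] -> [I,M]

Answer: I M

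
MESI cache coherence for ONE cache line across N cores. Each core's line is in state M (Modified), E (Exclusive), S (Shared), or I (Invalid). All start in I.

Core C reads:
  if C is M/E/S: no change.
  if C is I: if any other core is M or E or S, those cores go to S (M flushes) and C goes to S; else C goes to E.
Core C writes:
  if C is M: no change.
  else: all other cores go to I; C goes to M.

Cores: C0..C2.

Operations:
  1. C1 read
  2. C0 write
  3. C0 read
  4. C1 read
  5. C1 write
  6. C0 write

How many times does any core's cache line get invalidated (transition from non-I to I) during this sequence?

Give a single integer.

Op 1: C1 read [C1 read from I: no other sharers -> C1=E (exclusive)] -> [I,E,I] (invalidations this op: 0; running total: 0)
Op 2: C0 write [C0 write: invalidate ['C1=E'] -> C0=M] -> [M,I,I] (invalidations this op: 1; running total: 1)
Op 3: C0 read [C0 read: already in M, no change] -> [M,I,I] (invalidations this op: 0; running total: 1)
Op 4: C1 read [C1 read from I: others=['C0=M'] -> C1=S, others downsized to S] -> [S,S,I] (invalidations this op: 0; running total: 1)
Op 5: C1 write [C1 write: invalidate ['C0=S'] -> C1=M] -> [I,M,I] (invalidations this op: 1; running total: 2)
Op 6: C0 write [C0 write: invalidate ['C1=M'] -> C0=M] -> [M,I,I] (invalidations this op: 1; running total: 3)

Answer: 3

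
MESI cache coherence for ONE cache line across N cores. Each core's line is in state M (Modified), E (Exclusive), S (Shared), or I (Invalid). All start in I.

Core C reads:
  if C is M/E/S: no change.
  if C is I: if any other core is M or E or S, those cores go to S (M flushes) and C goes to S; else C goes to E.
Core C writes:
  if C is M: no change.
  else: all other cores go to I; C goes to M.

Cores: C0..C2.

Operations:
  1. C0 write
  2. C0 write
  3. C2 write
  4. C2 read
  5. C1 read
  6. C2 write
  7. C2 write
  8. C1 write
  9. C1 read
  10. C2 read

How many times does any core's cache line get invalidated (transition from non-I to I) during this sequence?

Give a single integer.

Op 1: C0 write [C0 write: invalidate none -> C0=M] -> [M,I,I] (invalidations this op: 0; running total: 0)
Op 2: C0 write [C0 write: already M (modified), no change] -> [M,I,I] (invalidations this op: 0; running total: 0)
Op 3: C2 write [C2 write: invalidate ['C0=M'] -> C2=M] -> [I,I,M] (invalidations this op: 1; running total: 1)
Op 4: C2 read [C2 read: already in M, no change] -> [I,I,M] (invalidations this op: 0; running total: 1)
Op 5: C1 read [C1 read from I: others=['C2=M'] -> C1=S, others downsized to S] -> [I,S,S] (invalidations this op: 0; running total: 1)
Op 6: C2 write [C2 write: invalidate ['C1=S'] -> C2=M] -> [I,I,M] (invalidations this op: 1; running total: 2)
Op 7: C2 write [C2 write: already M (modified), no change] -> [I,I,M] (invalidations this op: 0; running total: 2)
Op 8: C1 write [C1 write: invalidate ['C2=M'] -> C1=M] -> [I,M,I] (invalidations this op: 1; running total: 3)
Op 9: C1 read [C1 read: already in M, no change] -> [I,M,I] (invalidations this op: 0; running total: 3)
Op 10: C2 read [C2 read from I: others=['C1=M'] -> C2=S, others downsized to S] -> [I,S,S] (invalidations this op: 0; running total: 3)

Answer: 3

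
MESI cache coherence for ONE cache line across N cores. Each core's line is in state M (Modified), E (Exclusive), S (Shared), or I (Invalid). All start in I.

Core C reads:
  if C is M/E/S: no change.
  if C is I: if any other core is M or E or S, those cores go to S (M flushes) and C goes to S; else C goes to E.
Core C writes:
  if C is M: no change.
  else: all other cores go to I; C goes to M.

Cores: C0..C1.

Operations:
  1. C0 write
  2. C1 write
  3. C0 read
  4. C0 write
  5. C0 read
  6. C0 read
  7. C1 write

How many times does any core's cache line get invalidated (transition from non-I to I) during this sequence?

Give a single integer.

Answer: 3

Derivation:
Op 1: C0 write [C0 write: invalidate none -> C0=M] -> [M,I] (invalidations this op: 0; running total: 0)
Op 2: C1 write [C1 write: invalidate ['C0=M'] -> C1=M] -> [I,M] (invalidations this op: 1; running total: 1)
Op 3: C0 read [C0 read from I: others=['C1=M'] -> C0=S, others downsized to S] -> [S,S] (invalidations this op: 0; running total: 1)
Op 4: C0 write [C0 write: invalidate ['C1=S'] -> C0=M] -> [M,I] (invalidations this op: 1; running total: 2)
Op 5: C0 read [C0 read: already in M, no change] -> [M,I] (invalidations this op: 0; running total: 2)
Op 6: C0 read [C0 read: already in M, no change] -> [M,I] (invalidations this op: 0; running total: 2)
Op 7: C1 write [C1 write: invalidate ['C0=M'] -> C1=M] -> [I,M] (invalidations this op: 1; running total: 3)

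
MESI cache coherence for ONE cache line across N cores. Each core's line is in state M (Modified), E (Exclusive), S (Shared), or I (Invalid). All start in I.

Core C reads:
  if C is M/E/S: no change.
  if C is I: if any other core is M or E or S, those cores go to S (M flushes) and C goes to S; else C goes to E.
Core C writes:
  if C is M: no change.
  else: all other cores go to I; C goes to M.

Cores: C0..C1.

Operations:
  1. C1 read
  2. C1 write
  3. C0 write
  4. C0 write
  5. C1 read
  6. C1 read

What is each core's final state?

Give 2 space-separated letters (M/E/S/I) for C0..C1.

Answer: S S

Derivation:
Op 1: C1 read [C1 read from I: no other sharers -> C1=E (exclusive)] -> [I,E]
Op 2: C1 write [C1 write: invalidate none -> C1=M] -> [I,M]
Op 3: C0 write [C0 write: invalidate ['C1=M'] -> C0=M] -> [M,I]
Op 4: C0 write [C0 write: already M (modified), no change] -> [M,I]
Op 5: C1 read [C1 read from I: others=['C0=M'] -> C1=S, others downsized to S] -> [S,S]
Op 6: C1 read [C1 read: already in S, no change] -> [S,S]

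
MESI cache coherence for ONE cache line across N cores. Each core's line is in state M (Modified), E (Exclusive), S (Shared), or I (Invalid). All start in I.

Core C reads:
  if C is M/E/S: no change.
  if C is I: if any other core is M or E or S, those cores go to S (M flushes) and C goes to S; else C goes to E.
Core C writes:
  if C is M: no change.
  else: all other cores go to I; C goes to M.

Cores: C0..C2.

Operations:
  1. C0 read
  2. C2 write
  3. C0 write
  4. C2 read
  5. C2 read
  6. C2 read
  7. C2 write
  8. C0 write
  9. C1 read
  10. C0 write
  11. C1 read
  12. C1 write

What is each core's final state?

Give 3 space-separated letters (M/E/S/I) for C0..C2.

Answer: I M I

Derivation:
Op 1: C0 read [C0 read from I: no other sharers -> C0=E (exclusive)] -> [E,I,I]
Op 2: C2 write [C2 write: invalidate ['C0=E'] -> C2=M] -> [I,I,M]
Op 3: C0 write [C0 write: invalidate ['C2=M'] -> C0=M] -> [M,I,I]
Op 4: C2 read [C2 read from I: others=['C0=M'] -> C2=S, others downsized to S] -> [S,I,S]
Op 5: C2 read [C2 read: already in S, no change] -> [S,I,S]
Op 6: C2 read [C2 read: already in S, no change] -> [S,I,S]
Op 7: C2 write [C2 write: invalidate ['C0=S'] -> C2=M] -> [I,I,M]
Op 8: C0 write [C0 write: invalidate ['C2=M'] -> C0=M] -> [M,I,I]
Op 9: C1 read [C1 read from I: others=['C0=M'] -> C1=S, others downsized to S] -> [S,S,I]
Op 10: C0 write [C0 write: invalidate ['C1=S'] -> C0=M] -> [M,I,I]
Op 11: C1 read [C1 read from I: others=['C0=M'] -> C1=S, others downsized to S] -> [S,S,I]
Op 12: C1 write [C1 write: invalidate ['C0=S'] -> C1=M] -> [I,M,I]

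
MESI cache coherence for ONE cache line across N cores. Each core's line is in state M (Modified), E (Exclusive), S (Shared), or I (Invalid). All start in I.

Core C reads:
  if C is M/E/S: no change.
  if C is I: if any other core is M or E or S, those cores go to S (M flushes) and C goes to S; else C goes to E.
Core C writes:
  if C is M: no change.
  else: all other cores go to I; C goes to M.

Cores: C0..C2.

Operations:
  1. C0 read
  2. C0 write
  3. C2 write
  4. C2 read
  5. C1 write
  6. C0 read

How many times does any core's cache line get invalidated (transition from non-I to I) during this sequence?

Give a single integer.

Op 1: C0 read [C0 read from I: no other sharers -> C0=E (exclusive)] -> [E,I,I] (invalidations this op: 0; running total: 0)
Op 2: C0 write [C0 write: invalidate none -> C0=M] -> [M,I,I] (invalidations this op: 0; running total: 0)
Op 3: C2 write [C2 write: invalidate ['C0=M'] -> C2=M] -> [I,I,M] (invalidations this op: 1; running total: 1)
Op 4: C2 read [C2 read: already in M, no change] -> [I,I,M] (invalidations this op: 0; running total: 1)
Op 5: C1 write [C1 write: invalidate ['C2=M'] -> C1=M] -> [I,M,I] (invalidations this op: 1; running total: 2)
Op 6: C0 read [C0 read from I: others=['C1=M'] -> C0=S, others downsized to S] -> [S,S,I] (invalidations this op: 0; running total: 2)

Answer: 2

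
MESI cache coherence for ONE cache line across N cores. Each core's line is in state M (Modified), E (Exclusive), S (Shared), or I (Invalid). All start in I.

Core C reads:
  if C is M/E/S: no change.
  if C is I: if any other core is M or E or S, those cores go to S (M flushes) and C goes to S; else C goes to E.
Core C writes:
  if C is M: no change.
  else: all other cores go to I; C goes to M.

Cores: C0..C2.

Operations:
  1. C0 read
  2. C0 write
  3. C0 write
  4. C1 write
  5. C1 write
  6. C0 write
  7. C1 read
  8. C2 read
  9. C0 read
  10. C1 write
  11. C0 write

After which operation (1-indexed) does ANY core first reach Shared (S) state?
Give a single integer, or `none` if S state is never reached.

Op 1: C0 read [C0 read from I: no other sharers -> C0=E (exclusive)] -> [E,I,I]
Op 2: C0 write [C0 write: invalidate none -> C0=M] -> [M,I,I]
Op 3: C0 write [C0 write: already M (modified), no change] -> [M,I,I]
Op 4: C1 write [C1 write: invalidate ['C0=M'] -> C1=M] -> [I,M,I]
Op 5: C1 write [C1 write: already M (modified), no change] -> [I,M,I]
Op 6: C0 write [C0 write: invalidate ['C1=M'] -> C0=M] -> [M,I,I]
Op 7: C1 read [C1 read from I: others=['C0=M'] -> C1=S, others downsized to S] -> [S,S,I]
  -> First S state at op 7; remaining ops need not be traced.

Answer: 7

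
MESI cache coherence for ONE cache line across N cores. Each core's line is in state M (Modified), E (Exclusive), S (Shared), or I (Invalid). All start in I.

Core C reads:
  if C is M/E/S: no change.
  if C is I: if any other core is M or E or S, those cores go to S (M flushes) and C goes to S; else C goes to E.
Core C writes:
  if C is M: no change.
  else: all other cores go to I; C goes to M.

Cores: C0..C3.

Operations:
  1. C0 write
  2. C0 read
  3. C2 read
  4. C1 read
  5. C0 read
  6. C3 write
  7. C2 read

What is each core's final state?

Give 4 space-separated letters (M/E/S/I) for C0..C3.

Op 1: C0 write [C0 write: invalidate none -> C0=M] -> [M,I,I,I]
Op 2: C0 read [C0 read: already in M, no change] -> [M,I,I,I]
Op 3: C2 read [C2 read from I: others=['C0=M'] -> C2=S, others downsized to S] -> [S,I,S,I]
Op 4: C1 read [C1 read from I: others=['C0=S', 'C2=S'] -> C1=S, others downsized to S] -> [S,S,S,I]
Op 5: C0 read [C0 read: already in S, no change] -> [S,S,S,I]
Op 6: C3 write [C3 write: invalidate ['C0=S', 'C1=S', 'C2=S'] -> C3=M] -> [I,I,I,M]
Op 7: C2 read [C2 read from I: others=['C3=M'] -> C2=S, others downsized to S] -> [I,I,S,S]

Answer: I I S S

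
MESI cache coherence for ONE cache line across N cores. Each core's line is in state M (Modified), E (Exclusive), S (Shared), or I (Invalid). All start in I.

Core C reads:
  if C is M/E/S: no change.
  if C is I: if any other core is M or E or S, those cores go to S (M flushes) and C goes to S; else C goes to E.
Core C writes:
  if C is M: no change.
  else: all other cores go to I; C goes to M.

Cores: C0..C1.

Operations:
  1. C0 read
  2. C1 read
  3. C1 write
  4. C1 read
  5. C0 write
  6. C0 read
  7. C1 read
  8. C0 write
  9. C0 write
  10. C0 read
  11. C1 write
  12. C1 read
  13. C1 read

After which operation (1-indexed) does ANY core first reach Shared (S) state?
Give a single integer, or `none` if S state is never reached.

Op 1: C0 read [C0 read from I: no other sharers -> C0=E (exclusive)] -> [E,I]
Op 2: C1 read [C1 read from I: others=['C0=E'] -> C1=S, others downsized to S] -> [S,S]
  -> First S state at op 2; remaining ops need not be traced.

Answer: 2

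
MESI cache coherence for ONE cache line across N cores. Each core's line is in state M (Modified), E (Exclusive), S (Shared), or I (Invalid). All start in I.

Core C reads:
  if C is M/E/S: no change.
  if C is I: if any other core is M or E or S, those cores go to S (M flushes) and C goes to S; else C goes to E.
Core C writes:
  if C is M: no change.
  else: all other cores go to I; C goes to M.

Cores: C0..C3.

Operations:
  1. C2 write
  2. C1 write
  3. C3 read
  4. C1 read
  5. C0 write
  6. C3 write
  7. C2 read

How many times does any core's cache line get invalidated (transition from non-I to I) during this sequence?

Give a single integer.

Op 1: C2 write [C2 write: invalidate none -> C2=M] -> [I,I,M,I] (invalidations this op: 0; running total: 0)
Op 2: C1 write [C1 write: invalidate ['C2=M'] -> C1=M] -> [I,M,I,I] (invalidations this op: 1; running total: 1)
Op 3: C3 read [C3 read from I: others=['C1=M'] -> C3=S, others downsized to S] -> [I,S,I,S] (invalidations this op: 0; running total: 1)
Op 4: C1 read [C1 read: already in S, no change] -> [I,S,I,S] (invalidations this op: 0; running total: 1)
Op 5: C0 write [C0 write: invalidate ['C1=S', 'C3=S'] -> C0=M] -> [M,I,I,I] (invalidations this op: 2; running total: 3)
Op 6: C3 write [C3 write: invalidate ['C0=M'] -> C3=M] -> [I,I,I,M] (invalidations this op: 1; running total: 4)
Op 7: C2 read [C2 read from I: others=['C3=M'] -> C2=S, others downsized to S] -> [I,I,S,S] (invalidations this op: 0; running total: 4)

Answer: 4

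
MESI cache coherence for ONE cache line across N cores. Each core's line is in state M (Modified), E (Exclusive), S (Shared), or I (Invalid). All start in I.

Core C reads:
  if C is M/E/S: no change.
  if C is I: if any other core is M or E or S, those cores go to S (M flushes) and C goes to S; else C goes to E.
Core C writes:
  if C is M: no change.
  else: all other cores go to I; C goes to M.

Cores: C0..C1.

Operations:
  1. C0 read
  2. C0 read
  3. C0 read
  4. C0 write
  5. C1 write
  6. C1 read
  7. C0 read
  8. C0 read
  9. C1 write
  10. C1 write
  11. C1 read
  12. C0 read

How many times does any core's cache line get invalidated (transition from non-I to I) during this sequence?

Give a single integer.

Op 1: C0 read [C0 read from I: no other sharers -> C0=E (exclusive)] -> [E,I] (invalidations this op: 0; running total: 0)
Op 2: C0 read [C0 read: already in E, no change] -> [E,I] (invalidations this op: 0; running total: 0)
Op 3: C0 read [C0 read: already in E, no change] -> [E,I] (invalidations this op: 0; running total: 0)
Op 4: C0 write [C0 write: invalidate none -> C0=M] -> [M,I] (invalidations this op: 0; running total: 0)
Op 5: C1 write [C1 write: invalidate ['C0=M'] -> C1=M] -> [I,M] (invalidations this op: 1; running total: 1)
Op 6: C1 read [C1 read: already in M, no change] -> [I,M] (invalidations this op: 0; running total: 1)
Op 7: C0 read [C0 read from I: others=['C1=M'] -> C0=S, others downsized to S] -> [S,S] (invalidations this op: 0; running total: 1)
Op 8: C0 read [C0 read: already in S, no change] -> [S,S] (invalidations this op: 0; running total: 1)
Op 9: C1 write [C1 write: invalidate ['C0=S'] -> C1=M] -> [I,M] (invalidations this op: 1; running total: 2)
Op 10: C1 write [C1 write: already M (modified), no change] -> [I,M] (invalidations this op: 0; running total: 2)
Op 11: C1 read [C1 read: already in M, no change] -> [I,M] (invalidations this op: 0; running total: 2)
Op 12: C0 read [C0 read from I: others=['C1=M'] -> C0=S, others downsized to S] -> [S,S] (invalidations this op: 0; running total: 2)

Answer: 2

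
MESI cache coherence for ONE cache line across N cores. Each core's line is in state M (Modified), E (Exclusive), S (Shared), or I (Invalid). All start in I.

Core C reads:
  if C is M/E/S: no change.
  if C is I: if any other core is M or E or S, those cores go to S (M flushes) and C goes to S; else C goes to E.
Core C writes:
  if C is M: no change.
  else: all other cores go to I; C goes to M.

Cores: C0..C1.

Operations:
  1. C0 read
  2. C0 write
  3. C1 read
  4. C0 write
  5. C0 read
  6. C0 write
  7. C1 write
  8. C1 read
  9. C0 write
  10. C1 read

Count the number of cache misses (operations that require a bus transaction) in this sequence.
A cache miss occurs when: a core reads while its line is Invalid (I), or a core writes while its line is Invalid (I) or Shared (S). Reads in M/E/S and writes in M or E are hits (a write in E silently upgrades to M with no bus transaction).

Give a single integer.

Answer: 6

Derivation:
Op 1: C0 read [C0 read from I: no other sharers -> C0=E (exclusive)] -> [E,I] [MISS #1: read from I]
Op 2: C0 write [C0 write: invalidate none -> C0=M] -> [M,I] [hit: write from E is a silent E->M upgrade, no bus transaction]
Op 3: C1 read [C1 read from I: others=['C0=M'] -> C1=S, others downsized to S] -> [S,S] [MISS #2: read from I]
Op 4: C0 write [C0 write: invalidate ['C1=S'] -> C0=M] -> [M,I] [MISS #3: write from S]
Op 5: C0 read [C0 read: already in M, no change] -> [M,I] [hit: read from M]
Op 6: C0 write [C0 write: already M (modified), no change] -> [M,I] [hit: write from M]
Op 7: C1 write [C1 write: invalidate ['C0=M'] -> C1=M] -> [I,M] [MISS #4: write from I]
Op 8: C1 read [C1 read: already in M, no change] -> [I,M] [hit: read from M]
Op 9: C0 write [C0 write: invalidate ['C1=M'] -> C0=M] -> [M,I] [MISS #5: write from I]
Op 10: C1 read [C1 read from I: others=['C0=M'] -> C1=S, others downsized to S] -> [S,S] [MISS #6: read from I]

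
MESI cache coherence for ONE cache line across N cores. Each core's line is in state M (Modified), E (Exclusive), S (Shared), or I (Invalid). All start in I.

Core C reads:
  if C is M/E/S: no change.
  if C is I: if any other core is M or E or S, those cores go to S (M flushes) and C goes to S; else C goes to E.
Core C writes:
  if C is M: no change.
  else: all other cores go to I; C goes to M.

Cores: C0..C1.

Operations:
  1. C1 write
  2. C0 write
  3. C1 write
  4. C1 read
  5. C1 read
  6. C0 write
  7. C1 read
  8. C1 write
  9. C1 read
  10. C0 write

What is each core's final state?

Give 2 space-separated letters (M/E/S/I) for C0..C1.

Op 1: C1 write [C1 write: invalidate none -> C1=M] -> [I,M]
Op 2: C0 write [C0 write: invalidate ['C1=M'] -> C0=M] -> [M,I]
Op 3: C1 write [C1 write: invalidate ['C0=M'] -> C1=M] -> [I,M]
Op 4: C1 read [C1 read: already in M, no change] -> [I,M]
Op 5: C1 read [C1 read: already in M, no change] -> [I,M]
Op 6: C0 write [C0 write: invalidate ['C1=M'] -> C0=M] -> [M,I]
Op 7: C1 read [C1 read from I: others=['C0=M'] -> C1=S, others downsized to S] -> [S,S]
Op 8: C1 write [C1 write: invalidate ['C0=S'] -> C1=M] -> [I,M]
Op 9: C1 read [C1 read: already in M, no change] -> [I,M]
Op 10: C0 write [C0 write: invalidate ['C1=M'] -> C0=M] -> [M,I]

Answer: M I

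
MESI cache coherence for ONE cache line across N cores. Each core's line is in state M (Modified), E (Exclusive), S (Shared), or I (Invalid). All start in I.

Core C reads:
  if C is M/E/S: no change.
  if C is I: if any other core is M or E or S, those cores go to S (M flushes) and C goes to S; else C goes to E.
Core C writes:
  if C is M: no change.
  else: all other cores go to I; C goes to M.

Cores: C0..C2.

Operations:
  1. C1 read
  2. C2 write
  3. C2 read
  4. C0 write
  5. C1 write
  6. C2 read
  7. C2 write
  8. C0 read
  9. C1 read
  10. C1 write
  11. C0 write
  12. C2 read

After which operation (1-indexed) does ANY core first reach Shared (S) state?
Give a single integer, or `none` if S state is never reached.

Op 1: C1 read [C1 read from I: no other sharers -> C1=E (exclusive)] -> [I,E,I]
Op 2: C2 write [C2 write: invalidate ['C1=E'] -> C2=M] -> [I,I,M]
Op 3: C2 read [C2 read: already in M, no change] -> [I,I,M]
Op 4: C0 write [C0 write: invalidate ['C2=M'] -> C0=M] -> [M,I,I]
Op 5: C1 write [C1 write: invalidate ['C0=M'] -> C1=M] -> [I,M,I]
Op 6: C2 read [C2 read from I: others=['C1=M'] -> C2=S, others downsized to S] -> [I,S,S]
  -> First S state at op 6; remaining ops need not be traced.

Answer: 6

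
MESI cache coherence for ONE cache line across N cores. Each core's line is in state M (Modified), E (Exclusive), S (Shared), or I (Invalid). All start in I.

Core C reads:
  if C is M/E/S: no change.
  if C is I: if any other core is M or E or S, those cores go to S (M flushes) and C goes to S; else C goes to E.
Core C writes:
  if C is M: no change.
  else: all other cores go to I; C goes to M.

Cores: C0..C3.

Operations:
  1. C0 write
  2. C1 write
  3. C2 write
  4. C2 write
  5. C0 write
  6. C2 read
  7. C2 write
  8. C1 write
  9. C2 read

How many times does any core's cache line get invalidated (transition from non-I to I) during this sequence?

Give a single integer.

Answer: 5

Derivation:
Op 1: C0 write [C0 write: invalidate none -> C0=M] -> [M,I,I,I] (invalidations this op: 0; running total: 0)
Op 2: C1 write [C1 write: invalidate ['C0=M'] -> C1=M] -> [I,M,I,I] (invalidations this op: 1; running total: 1)
Op 3: C2 write [C2 write: invalidate ['C1=M'] -> C2=M] -> [I,I,M,I] (invalidations this op: 1; running total: 2)
Op 4: C2 write [C2 write: already M (modified), no change] -> [I,I,M,I] (invalidations this op: 0; running total: 2)
Op 5: C0 write [C0 write: invalidate ['C2=M'] -> C0=M] -> [M,I,I,I] (invalidations this op: 1; running total: 3)
Op 6: C2 read [C2 read from I: others=['C0=M'] -> C2=S, others downsized to S] -> [S,I,S,I] (invalidations this op: 0; running total: 3)
Op 7: C2 write [C2 write: invalidate ['C0=S'] -> C2=M] -> [I,I,M,I] (invalidations this op: 1; running total: 4)
Op 8: C1 write [C1 write: invalidate ['C2=M'] -> C1=M] -> [I,M,I,I] (invalidations this op: 1; running total: 5)
Op 9: C2 read [C2 read from I: others=['C1=M'] -> C2=S, others downsized to S] -> [I,S,S,I] (invalidations this op: 0; running total: 5)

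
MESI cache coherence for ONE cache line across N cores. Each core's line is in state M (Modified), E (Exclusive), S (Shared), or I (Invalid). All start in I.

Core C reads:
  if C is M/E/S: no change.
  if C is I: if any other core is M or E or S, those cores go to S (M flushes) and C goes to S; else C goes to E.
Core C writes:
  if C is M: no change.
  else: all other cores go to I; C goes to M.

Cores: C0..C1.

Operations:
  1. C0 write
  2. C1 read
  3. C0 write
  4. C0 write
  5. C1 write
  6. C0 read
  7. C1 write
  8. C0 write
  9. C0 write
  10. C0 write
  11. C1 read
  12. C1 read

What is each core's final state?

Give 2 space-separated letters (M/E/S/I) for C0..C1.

Op 1: C0 write [C0 write: invalidate none -> C0=M] -> [M,I]
Op 2: C1 read [C1 read from I: others=['C0=M'] -> C1=S, others downsized to S] -> [S,S]
Op 3: C0 write [C0 write: invalidate ['C1=S'] -> C0=M] -> [M,I]
Op 4: C0 write [C0 write: already M (modified), no change] -> [M,I]
Op 5: C1 write [C1 write: invalidate ['C0=M'] -> C1=M] -> [I,M]
Op 6: C0 read [C0 read from I: others=['C1=M'] -> C0=S, others downsized to S] -> [S,S]
Op 7: C1 write [C1 write: invalidate ['C0=S'] -> C1=M] -> [I,M]
Op 8: C0 write [C0 write: invalidate ['C1=M'] -> C0=M] -> [M,I]
Op 9: C0 write [C0 write: already M (modified), no change] -> [M,I]
Op 10: C0 write [C0 write: already M (modified), no change] -> [M,I]
Op 11: C1 read [C1 read from I: others=['C0=M'] -> C1=S, others downsized to S] -> [S,S]
Op 12: C1 read [C1 read: already in S, no change] -> [S,S]

Answer: S S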